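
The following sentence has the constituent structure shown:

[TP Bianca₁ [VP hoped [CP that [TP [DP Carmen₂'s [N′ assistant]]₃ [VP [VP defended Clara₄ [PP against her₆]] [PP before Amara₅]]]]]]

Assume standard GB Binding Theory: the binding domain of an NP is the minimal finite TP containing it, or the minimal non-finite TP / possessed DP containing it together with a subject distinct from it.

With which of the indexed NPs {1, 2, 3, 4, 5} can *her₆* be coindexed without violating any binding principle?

*her* is a pronoun, so Principle B applies: it must be free in its binding domain.
Binding domain of *her₆*: the embedded TP, whose subject is [Carmen₂'s assistant]₃.
*Bianca₁* c-commands the pronoun but from outside its binding domain, and is not c-commanded by it → coindexation permitted.
*Carmen₂* and the pronoun do not c-command one another → neither Principle B nor Principle C is at stake; coindexation permitted.
*[Carmen₂'s assistant]₃* c-commands the pronoun within its binding domain → coindexation would violate Principle B.
*Clara₄* c-commands the pronoun within its binding domain → coindexation would violate Principle B.
*Amara₅* and the pronoun do not c-command one another → neither Principle B nor Principle C is at stake; coindexation permitted.

{1, 2, 5}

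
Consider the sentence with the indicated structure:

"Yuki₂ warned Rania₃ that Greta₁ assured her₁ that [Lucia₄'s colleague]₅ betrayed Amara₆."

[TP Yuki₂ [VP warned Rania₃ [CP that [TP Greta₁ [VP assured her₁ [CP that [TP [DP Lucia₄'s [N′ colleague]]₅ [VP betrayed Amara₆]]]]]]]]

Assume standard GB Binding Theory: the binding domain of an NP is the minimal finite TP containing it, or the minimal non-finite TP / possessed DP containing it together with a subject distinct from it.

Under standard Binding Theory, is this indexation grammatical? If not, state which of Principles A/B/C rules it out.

The two coindexed NPs are *Greta₁* and *her₁*.
*her₁* is a pronoun. Its binding domain is the embedded TP, whose subject is Greta₁.
*Greta₁* c-commands it within that domain and carries the same index.
The pronoun is locally bound → Principle B violation.

Principle B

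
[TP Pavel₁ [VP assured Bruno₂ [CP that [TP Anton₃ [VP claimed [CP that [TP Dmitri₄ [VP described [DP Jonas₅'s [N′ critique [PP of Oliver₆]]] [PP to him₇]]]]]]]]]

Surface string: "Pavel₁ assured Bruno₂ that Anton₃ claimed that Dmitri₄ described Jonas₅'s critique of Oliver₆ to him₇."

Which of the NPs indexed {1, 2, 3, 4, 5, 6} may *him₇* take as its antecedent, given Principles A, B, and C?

*him* is a pronoun, so Principle B applies: it must be free in its binding domain.
Binding domain of *him₇*: the embedded TP, whose subject is Dmitri₄.
*Pavel₁* c-commands the pronoun but from outside its binding domain, and is not c-commanded by it → coindexation permitted.
*Bruno₂* c-commands the pronoun but from outside its binding domain, and is not c-commanded by it → coindexation permitted.
*Anton₃* c-commands the pronoun but from outside its binding domain, and is not c-commanded by it → coindexation permitted.
*Dmitri₄* c-commands the pronoun within its binding domain → coindexation would violate Principle B.
*Jonas₅* and the pronoun do not c-command one another → neither Principle B nor Principle C is at stake; coindexation permitted.
*Oliver₆* and the pronoun do not c-command one another → neither Principle B nor Principle C is at stake; coindexation permitted.

{1, 2, 3, 5, 6}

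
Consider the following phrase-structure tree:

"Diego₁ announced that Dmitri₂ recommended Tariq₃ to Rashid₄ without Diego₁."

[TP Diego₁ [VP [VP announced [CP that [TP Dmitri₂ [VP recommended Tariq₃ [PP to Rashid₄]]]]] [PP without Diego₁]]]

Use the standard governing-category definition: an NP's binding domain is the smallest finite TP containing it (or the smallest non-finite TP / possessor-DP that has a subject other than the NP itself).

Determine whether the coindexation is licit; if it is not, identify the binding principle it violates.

Principle C

The two coindexed NPs are *Diego₁* (the lower occurrence) and *Diego₁* (the higher occurrence).
*Diego₁* (the lower occurrence) is an R-expression. Principle C requires it to be free everywhere.
*Diego₁* (the higher occurrence) c-commands it and carries the same index.
The R-expression is bound → Principle C violation.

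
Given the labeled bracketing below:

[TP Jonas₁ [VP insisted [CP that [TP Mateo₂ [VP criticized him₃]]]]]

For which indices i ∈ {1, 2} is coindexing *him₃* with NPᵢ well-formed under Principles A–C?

*him* is a pronoun, so Principle B applies: it must be free in its binding domain.
Binding domain of *him₃*: the embedded TP, whose subject is Mateo₂.
*Jonas₁* c-commands the pronoun but from outside its binding domain, and is not c-commanded by it → coindexation permitted.
*Mateo₂* c-commands the pronoun within its binding domain → coindexation would violate Principle B.

{1}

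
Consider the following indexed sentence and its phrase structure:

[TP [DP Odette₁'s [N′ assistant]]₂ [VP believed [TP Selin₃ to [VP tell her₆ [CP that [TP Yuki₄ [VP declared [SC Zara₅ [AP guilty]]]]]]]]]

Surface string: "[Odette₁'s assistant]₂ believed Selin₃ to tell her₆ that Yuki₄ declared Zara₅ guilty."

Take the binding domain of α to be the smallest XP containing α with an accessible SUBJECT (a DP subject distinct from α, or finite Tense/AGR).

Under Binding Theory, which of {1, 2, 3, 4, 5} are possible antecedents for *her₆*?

{1, 2}

*her* is a pronoun, so Principle B applies: it must be free in its binding domain.
Binding domain of *her₆*: the embedded TP, whose subject is Selin₃.
*Odette₁* and the pronoun do not c-command one another → neither Principle B nor Principle C is at stake; coindexation permitted.
*[Odette₁'s assistant]₂* c-commands the pronoun but from outside its binding domain, and is not c-commanded by it → coindexation permitted.
*Selin₃* c-commands the pronoun within its binding domain → coindexation would violate Principle B.
*Yuki₄*: the pronoun c-commands this R-expression → coindexation would violate Principle C on *Yuki₄*.
*Zara₅*: the pronoun c-commands this R-expression → coindexation would violate Principle C on *Zara₅*.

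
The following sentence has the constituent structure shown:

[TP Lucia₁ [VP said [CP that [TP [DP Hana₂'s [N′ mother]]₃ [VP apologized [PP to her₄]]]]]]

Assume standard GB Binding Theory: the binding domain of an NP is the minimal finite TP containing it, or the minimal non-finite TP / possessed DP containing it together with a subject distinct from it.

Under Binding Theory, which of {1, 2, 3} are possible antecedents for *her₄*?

*her* is a pronoun, so Principle B applies: it must be free in its binding domain.
Binding domain of *her₄*: the embedded TP, whose subject is [Hana₂'s mother]₃.
*Lucia₁* c-commands the pronoun but from outside its binding domain, and is not c-commanded by it → coindexation permitted.
*Hana₂* and the pronoun do not c-command one another → neither Principle B nor Principle C is at stake; coindexation permitted.
*[Hana₂'s mother]₃* c-commands the pronoun within its binding domain → coindexation would violate Principle B.

{1, 2}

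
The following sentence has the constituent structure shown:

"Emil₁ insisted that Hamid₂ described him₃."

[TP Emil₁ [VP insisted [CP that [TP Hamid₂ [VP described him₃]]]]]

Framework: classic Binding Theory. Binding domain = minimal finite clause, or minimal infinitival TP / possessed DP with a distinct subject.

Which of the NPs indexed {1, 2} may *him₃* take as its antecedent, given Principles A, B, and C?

*him* is a pronoun, so Principle B applies: it must be free in its binding domain.
Binding domain of *him₃*: the embedded TP, whose subject is Hamid₂.
*Emil₁* c-commands the pronoun but from outside its binding domain, and is not c-commanded by it → coindexation permitted.
*Hamid₂* c-commands the pronoun within its binding domain → coindexation would violate Principle B.

{1}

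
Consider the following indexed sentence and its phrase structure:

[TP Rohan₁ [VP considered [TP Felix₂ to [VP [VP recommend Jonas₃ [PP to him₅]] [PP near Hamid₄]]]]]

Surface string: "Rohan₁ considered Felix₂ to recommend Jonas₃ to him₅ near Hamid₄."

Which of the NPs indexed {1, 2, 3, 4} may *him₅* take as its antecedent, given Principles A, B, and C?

*him* is a pronoun, so Principle B applies: it must be free in its binding domain.
Binding domain of *him₅*: the embedded TP, whose subject is Felix₂.
*Rohan₁* c-commands the pronoun but from outside its binding domain, and is not c-commanded by it → coindexation permitted.
*Felix₂* c-commands the pronoun within its binding domain → coindexation would violate Principle B.
*Jonas₃* c-commands the pronoun within its binding domain → coindexation would violate Principle B.
*Hamid₄* and the pronoun do not c-command one another → neither Principle B nor Principle C is at stake; coindexation permitted.

{1, 4}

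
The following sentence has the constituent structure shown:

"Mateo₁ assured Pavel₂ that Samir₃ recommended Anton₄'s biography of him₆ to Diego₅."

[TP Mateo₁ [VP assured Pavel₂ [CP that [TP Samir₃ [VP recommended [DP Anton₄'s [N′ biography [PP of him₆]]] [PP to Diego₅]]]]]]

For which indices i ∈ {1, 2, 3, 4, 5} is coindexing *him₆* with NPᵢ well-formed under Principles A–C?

{1, 2, 3, 5}

*him* is a pronoun, so Principle B applies: it must be free in its binding domain.
Binding domain of *him₆*: the possessed DP, whose subject is Anton₄.
*Mateo₁* c-commands the pronoun but from outside its binding domain, and is not c-commanded by it → coindexation permitted.
*Pavel₂* c-commands the pronoun but from outside its binding domain, and is not c-commanded by it → coindexation permitted.
*Samir₃* c-commands the pronoun but from outside its binding domain, and is not c-commanded by it → coindexation permitted.
*Anton₄* c-commands the pronoun within its binding domain → coindexation would violate Principle B.
*Diego₅* and the pronoun do not c-command one another → neither Principle B nor Principle C is at stake; coindexation permitted.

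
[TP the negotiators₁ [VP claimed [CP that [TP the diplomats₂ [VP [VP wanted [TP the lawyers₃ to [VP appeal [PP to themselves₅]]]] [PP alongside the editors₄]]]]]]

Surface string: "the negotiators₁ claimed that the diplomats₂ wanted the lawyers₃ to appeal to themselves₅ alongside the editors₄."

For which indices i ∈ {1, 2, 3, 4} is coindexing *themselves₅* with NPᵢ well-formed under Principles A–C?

{3}

*themselves* is an anaphor, so Principle A applies: it must be bound in its binding domain.
Binding domain of *themselves₅*: the embedded TP, whose subject is the lawyers₃.
*the negotiators₁* c-commands the anaphor but is outside its binding domain → cannot satisfy Principle A.
*the diplomats₂* c-commands the anaphor but is outside its binding domain → cannot satisfy Principle A.
*the lawyers₃* c-commands the anaphor within its binding domain → licit binder.
*the editors₄* does not c-command the anaphor → cannot bind it.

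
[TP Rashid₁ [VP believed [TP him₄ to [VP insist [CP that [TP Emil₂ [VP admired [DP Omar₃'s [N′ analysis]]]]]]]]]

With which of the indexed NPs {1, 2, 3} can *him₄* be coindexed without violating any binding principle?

*him* is a pronoun, so Principle B applies: it must be free in its binding domain.
Binding domain of *him₄*: the matrix TP, whose subject is Rashid₁.
*Rashid₁* c-commands the pronoun within its binding domain → coindexation would violate Principle B.
*Emil₂*: the pronoun c-commands this R-expression → coindexation would violate Principle C on *Emil₂*.
*Omar₃*: the pronoun c-commands this R-expression → coindexation would violate Principle C on *Omar₃*.

none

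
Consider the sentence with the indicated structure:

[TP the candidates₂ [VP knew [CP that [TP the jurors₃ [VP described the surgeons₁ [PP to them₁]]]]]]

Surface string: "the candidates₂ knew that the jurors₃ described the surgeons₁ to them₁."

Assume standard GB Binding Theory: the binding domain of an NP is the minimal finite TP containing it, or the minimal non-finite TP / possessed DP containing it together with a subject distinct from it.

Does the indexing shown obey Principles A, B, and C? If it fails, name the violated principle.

Principle B

The two coindexed NPs are *the surgeons₁* and *them₁*.
*them₁* is a pronoun. Its binding domain is the embedded TP, whose subject is the jurors₃.
*the surgeons₁* c-commands it within that domain and carries the same index.
The pronoun is locally bound → Principle B violation.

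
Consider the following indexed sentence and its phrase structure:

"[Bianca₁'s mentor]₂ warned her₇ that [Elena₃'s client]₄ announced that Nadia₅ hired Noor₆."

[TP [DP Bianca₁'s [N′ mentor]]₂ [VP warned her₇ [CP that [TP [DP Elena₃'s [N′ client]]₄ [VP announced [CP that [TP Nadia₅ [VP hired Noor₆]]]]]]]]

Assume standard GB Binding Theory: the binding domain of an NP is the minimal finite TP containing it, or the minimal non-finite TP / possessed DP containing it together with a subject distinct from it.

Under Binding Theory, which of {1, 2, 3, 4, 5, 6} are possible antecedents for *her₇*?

{1}

*her* is a pronoun, so Principle B applies: it must be free in its binding domain.
Binding domain of *her₇*: the matrix TP, whose subject is [Bianca₁'s mentor]₂.
*Bianca₁* and the pronoun do not c-command one another → neither Principle B nor Principle C is at stake; coindexation permitted.
*[Bianca₁'s mentor]₂* c-commands the pronoun within its binding domain → coindexation would violate Principle B.
*Elena₃*: the pronoun c-commands this R-expression → coindexation would violate Principle C on *Elena₃*.
*[Elena₃'s client]₄*: the pronoun c-commands this R-expression → coindexation would violate Principle C on *[Elena₃'s client]₄*.
*Nadia₅*: the pronoun c-commands this R-expression → coindexation would violate Principle C on *Nadia₅*.
*Noor₆*: the pronoun c-commands this R-expression → coindexation would violate Principle C on *Noor₆*.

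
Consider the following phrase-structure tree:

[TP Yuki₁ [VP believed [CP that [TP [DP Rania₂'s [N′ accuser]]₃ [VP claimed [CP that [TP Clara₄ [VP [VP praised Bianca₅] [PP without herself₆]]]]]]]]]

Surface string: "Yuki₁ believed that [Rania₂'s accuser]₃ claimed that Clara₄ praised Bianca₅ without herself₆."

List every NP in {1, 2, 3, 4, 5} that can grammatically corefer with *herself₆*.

*herself* is an anaphor, so Principle A applies: it must be bound in its binding domain.
Binding domain of *herself₆*: the embedded TP, whose subject is Clara₄.
*Yuki₁* c-commands the anaphor but is outside its binding domain → cannot satisfy Principle A.
*Rania₂* does not c-command the anaphor → cannot bind it.
*[Rania₂'s accuser]₃* c-commands the anaphor but is outside its binding domain → cannot satisfy Principle A.
*Clara₄* c-commands the anaphor within its binding domain → licit binder.
*Bianca₅* does not c-command the anaphor → cannot bind it.

{4}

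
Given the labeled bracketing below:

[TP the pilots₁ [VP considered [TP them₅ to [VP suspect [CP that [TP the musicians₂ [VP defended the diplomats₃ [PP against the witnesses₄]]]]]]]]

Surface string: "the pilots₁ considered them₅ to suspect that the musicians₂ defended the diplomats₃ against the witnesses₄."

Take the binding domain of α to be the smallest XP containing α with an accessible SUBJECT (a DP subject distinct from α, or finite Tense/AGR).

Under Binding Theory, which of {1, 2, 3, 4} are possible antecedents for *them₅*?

none

*them* is a pronoun, so Principle B applies: it must be free in its binding domain.
Binding domain of *them₅*: the matrix TP, whose subject is the pilots₁.
*the pilots₁* c-commands the pronoun within its binding domain → coindexation would violate Principle B.
*the musicians₂*: the pronoun c-commands this R-expression → coindexation would violate Principle C on *the musicians₂*.
*the diplomats₃*: the pronoun c-commands this R-expression → coindexation would violate Principle C on *the diplomats₃*.
*the witnesses₄*: the pronoun c-commands this R-expression → coindexation would violate Principle C on *the witnesses₄*.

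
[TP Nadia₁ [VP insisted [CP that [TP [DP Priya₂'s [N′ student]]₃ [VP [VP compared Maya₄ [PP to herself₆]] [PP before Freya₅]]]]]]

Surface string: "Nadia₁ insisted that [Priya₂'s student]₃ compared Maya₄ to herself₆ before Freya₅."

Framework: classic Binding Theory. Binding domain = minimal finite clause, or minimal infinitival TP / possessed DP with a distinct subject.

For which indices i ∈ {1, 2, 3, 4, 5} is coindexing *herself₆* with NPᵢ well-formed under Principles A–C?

*herself* is an anaphor, so Principle A applies: it must be bound in its binding domain.
Binding domain of *herself₆*: the embedded TP, whose subject is [Priya₂'s student]₃.
*Nadia₁* c-commands the anaphor but is outside its binding domain → cannot satisfy Principle A.
*Priya₂* does not c-command the anaphor → cannot bind it.
*[Priya₂'s student]₃* c-commands the anaphor within its binding domain → licit binder.
*Maya₄* c-commands the anaphor within its binding domain → licit binder.
*Freya₅* does not c-command the anaphor → cannot bind it.

{3, 4}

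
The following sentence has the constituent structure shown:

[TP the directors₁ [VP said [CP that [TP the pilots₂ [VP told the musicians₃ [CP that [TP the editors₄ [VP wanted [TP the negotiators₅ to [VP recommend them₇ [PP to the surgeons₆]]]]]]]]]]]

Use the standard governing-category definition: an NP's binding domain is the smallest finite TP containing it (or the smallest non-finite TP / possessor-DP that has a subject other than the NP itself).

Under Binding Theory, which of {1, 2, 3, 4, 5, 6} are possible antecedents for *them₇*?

{1, 2, 3, 4}

*them* is a pronoun, so Principle B applies: it must be free in its binding domain.
Binding domain of *them₇*: the embedded TP, whose subject is the negotiators₅.
*the directors₁* c-commands the pronoun but from outside its binding domain, and is not c-commanded by it → coindexation permitted.
*the pilots₂* c-commands the pronoun but from outside its binding domain, and is not c-commanded by it → coindexation permitted.
*the musicians₃* c-commands the pronoun but from outside its binding domain, and is not c-commanded by it → coindexation permitted.
*the editors₄* c-commands the pronoun but from outside its binding domain, and is not c-commanded by it → coindexation permitted.
*the negotiators₅* c-commands the pronoun within its binding domain → coindexation would violate Principle B.
*the surgeons₆*: the pronoun c-commands this R-expression → coindexation would violate Principle C on *the surgeons₆*.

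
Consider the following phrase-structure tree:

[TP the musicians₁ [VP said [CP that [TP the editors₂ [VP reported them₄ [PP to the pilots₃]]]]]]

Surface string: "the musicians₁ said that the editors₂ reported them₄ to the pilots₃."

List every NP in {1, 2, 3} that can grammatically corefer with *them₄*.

*them* is a pronoun, so Principle B applies: it must be free in its binding domain.
Binding domain of *them₄*: the embedded TP, whose subject is the editors₂.
*the musicians₁* c-commands the pronoun but from outside its binding domain, and is not c-commanded by it → coindexation permitted.
*the editors₂* c-commands the pronoun within its binding domain → coindexation would violate Principle B.
*the pilots₃*: the pronoun c-commands this R-expression → coindexation would violate Principle C on *the pilots₃*.

{1}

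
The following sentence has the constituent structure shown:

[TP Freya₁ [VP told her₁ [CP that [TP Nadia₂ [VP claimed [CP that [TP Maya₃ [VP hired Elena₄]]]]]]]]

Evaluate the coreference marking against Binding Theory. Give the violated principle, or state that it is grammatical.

Principle B

The two coindexed NPs are *Freya₁* and *her₁*.
*her₁* is a pronoun. Its binding domain is the matrix TP, whose subject is Freya₁.
*Freya₁* c-commands it within that domain and carries the same index.
The pronoun is locally bound → Principle B violation.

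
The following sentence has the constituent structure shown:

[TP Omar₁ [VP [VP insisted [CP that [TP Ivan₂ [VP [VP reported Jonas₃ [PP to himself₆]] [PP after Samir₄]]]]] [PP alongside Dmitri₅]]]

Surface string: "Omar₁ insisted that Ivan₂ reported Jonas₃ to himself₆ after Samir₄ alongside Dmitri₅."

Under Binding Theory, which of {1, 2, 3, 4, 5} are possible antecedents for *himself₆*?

*himself* is an anaphor, so Principle A applies: it must be bound in its binding domain.
Binding domain of *himself₆*: the embedded TP, whose subject is Ivan₂.
*Omar₁* c-commands the anaphor but is outside its binding domain → cannot satisfy Principle A.
*Ivan₂* c-commands the anaphor within its binding domain → licit binder.
*Jonas₃* c-commands the anaphor within its binding domain → licit binder.
*Samir₄* does not c-command the anaphor → cannot bind it.
*Dmitri₅* does not c-command the anaphor → cannot bind it.

{2, 3}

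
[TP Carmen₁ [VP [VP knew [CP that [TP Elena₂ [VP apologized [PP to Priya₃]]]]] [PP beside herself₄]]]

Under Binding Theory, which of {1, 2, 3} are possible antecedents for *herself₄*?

*herself* is an anaphor, so Principle A applies: it must be bound in its binding domain.
Binding domain of *herself₄*: the matrix TP, whose subject is Carmen₁.
*Carmen₁* c-commands the anaphor within its binding domain → licit binder.
*Elena₂* does not c-command the anaphor → cannot bind it.
*Priya₃* does not c-command the anaphor → cannot bind it.

{1}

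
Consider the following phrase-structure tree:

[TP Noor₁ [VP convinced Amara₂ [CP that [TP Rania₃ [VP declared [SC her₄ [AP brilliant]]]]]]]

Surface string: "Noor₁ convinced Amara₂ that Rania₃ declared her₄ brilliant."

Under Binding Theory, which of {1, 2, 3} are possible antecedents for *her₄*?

{1, 2}

*her* is a pronoun, so Principle B applies: it must be free in its binding domain.
Binding domain of *her₄*: the embedded TP, whose subject is Rania₃.
*Noor₁* c-commands the pronoun but from outside its binding domain, and is not c-commanded by it → coindexation permitted.
*Amara₂* c-commands the pronoun but from outside its binding domain, and is not c-commanded by it → coindexation permitted.
*Rania₃* c-commands the pronoun within its binding domain → coindexation would violate Principle B.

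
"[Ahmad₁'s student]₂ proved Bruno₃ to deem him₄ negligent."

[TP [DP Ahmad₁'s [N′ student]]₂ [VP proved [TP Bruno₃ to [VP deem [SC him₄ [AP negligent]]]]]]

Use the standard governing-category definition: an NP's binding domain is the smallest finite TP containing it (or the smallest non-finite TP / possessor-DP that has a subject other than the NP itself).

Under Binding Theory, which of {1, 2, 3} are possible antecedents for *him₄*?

*him* is a pronoun, so Principle B applies: it must be free in its binding domain.
Binding domain of *him₄*: the embedded TP, whose subject is Bruno₃.
*Ahmad₁* and the pronoun do not c-command one another → neither Principle B nor Principle C is at stake; coindexation permitted.
*[Ahmad₁'s student]₂* c-commands the pronoun but from outside its binding domain, and is not c-commanded by it → coindexation permitted.
*Bruno₃* c-commands the pronoun within its binding domain → coindexation would violate Principle B.

{1, 2}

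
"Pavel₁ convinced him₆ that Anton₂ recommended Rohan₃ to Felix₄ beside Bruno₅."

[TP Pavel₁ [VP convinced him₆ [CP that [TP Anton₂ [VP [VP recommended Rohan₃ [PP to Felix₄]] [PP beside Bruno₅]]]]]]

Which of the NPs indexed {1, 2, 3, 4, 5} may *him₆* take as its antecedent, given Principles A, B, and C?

none

*him* is a pronoun, so Principle B applies: it must be free in its binding domain.
Binding domain of *him₆*: the matrix TP, whose subject is Pavel₁.
*Pavel₁* c-commands the pronoun within its binding domain → coindexation would violate Principle B.
*Anton₂*: the pronoun c-commands this R-expression → coindexation would violate Principle C on *Anton₂*.
*Rohan₃*: the pronoun c-commands this R-expression → coindexation would violate Principle C on *Rohan₃*.
*Felix₄*: the pronoun c-commands this R-expression → coindexation would violate Principle C on *Felix₄*.
*Bruno₅*: the pronoun c-commands this R-expression → coindexation would violate Principle C on *Bruno₅*.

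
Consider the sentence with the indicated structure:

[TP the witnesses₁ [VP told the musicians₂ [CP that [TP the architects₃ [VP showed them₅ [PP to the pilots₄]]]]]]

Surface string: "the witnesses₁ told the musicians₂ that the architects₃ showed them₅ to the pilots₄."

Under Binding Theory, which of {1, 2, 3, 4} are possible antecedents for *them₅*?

*them* is a pronoun, so Principle B applies: it must be free in its binding domain.
Binding domain of *them₅*: the embedded TP, whose subject is the architects₃.
*the witnesses₁* c-commands the pronoun but from outside its binding domain, and is not c-commanded by it → coindexation permitted.
*the musicians₂* c-commands the pronoun but from outside its binding domain, and is not c-commanded by it → coindexation permitted.
*the architects₃* c-commands the pronoun within its binding domain → coindexation would violate Principle B.
*the pilots₄*: the pronoun c-commands this R-expression → coindexation would violate Principle C on *the pilots₄*.

{1, 2}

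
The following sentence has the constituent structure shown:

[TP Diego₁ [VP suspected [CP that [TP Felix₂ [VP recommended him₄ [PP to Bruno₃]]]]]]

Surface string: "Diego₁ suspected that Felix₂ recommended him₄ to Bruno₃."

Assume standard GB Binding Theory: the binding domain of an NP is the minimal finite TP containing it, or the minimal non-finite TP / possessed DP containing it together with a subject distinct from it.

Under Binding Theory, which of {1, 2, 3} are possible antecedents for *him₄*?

*him* is a pronoun, so Principle B applies: it must be free in its binding domain.
Binding domain of *him₄*: the embedded TP, whose subject is Felix₂.
*Diego₁* c-commands the pronoun but from outside its binding domain, and is not c-commanded by it → coindexation permitted.
*Felix₂* c-commands the pronoun within its binding domain → coindexation would violate Principle B.
*Bruno₃*: the pronoun c-commands this R-expression → coindexation would violate Principle C on *Bruno₃*.

{1}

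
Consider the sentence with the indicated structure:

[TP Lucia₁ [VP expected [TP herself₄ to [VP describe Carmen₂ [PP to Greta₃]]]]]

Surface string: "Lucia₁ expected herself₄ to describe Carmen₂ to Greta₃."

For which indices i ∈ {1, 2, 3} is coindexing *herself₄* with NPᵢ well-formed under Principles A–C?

*herself* is an anaphor, so Principle A applies: it must be bound in its binding domain.
Binding domain of *herself₄*: the matrix TP, whose subject is Lucia₁.
*Lucia₁* c-commands the anaphor within its binding domain → licit binder.
*Carmen₂* does not c-command the anaphor → cannot bind it.
*Greta₃* does not c-command the anaphor → cannot bind it.

{1}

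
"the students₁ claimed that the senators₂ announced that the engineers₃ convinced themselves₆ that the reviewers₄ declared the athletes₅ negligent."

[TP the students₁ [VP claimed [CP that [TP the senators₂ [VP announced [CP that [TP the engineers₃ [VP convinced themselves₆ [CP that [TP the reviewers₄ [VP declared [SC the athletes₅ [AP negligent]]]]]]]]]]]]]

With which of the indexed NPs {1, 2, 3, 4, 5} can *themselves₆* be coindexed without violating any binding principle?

{3}

*themselves* is an anaphor, so Principle A applies: it must be bound in its binding domain.
Binding domain of *themselves₆*: the embedded TP, whose subject is the engineers₃.
*the students₁* c-commands the anaphor but is outside its binding domain → cannot satisfy Principle A.
*the senators₂* c-commands the anaphor but is outside its binding domain → cannot satisfy Principle A.
*the engineers₃* c-commands the anaphor within its binding domain → licit binder.
*the reviewers₄* does not c-command the anaphor → cannot bind it.
*the athletes₅* does not c-command the anaphor → cannot bind it.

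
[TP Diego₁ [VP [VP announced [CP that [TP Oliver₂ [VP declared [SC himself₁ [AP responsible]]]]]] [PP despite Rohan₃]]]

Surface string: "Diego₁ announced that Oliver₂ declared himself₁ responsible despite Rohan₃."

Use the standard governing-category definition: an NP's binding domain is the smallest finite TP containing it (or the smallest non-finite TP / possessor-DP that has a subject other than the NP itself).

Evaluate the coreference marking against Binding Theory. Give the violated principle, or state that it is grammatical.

Principle A

The two coindexed NPs are *Diego₁* and *himself₁*.
*himself₁* is an anaphor. Principle A requires it to be bound within its binding domain — the embedded TP, whose subject is Oliver₂.
Within that domain it is c-commanded by *Oliver₂*, which does not share its index.
*Diego₁* does c-command the anaphor, but from outside its binding domain.
The anaphor is unbound in its domain → Principle A violation.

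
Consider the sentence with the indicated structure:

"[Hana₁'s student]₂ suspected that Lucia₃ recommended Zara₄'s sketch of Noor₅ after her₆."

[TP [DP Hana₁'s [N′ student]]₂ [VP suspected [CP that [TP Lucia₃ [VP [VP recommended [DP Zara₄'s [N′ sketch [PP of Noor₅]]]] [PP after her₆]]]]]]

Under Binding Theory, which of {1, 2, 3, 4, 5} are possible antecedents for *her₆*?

*her* is a pronoun, so Principle B applies: it must be free in its binding domain.
Binding domain of *her₆*: the embedded TP, whose subject is Lucia₃.
*Hana₁* and the pronoun do not c-command one another → neither Principle B nor Principle C is at stake; coindexation permitted.
*[Hana₁'s student]₂* c-commands the pronoun but from outside its binding domain, and is not c-commanded by it → coindexation permitted.
*Lucia₃* c-commands the pronoun within its binding domain → coindexation would violate Principle B.
*Zara₄* and the pronoun do not c-command one another → neither Principle B nor Principle C is at stake; coindexation permitted.
*Noor₅* and the pronoun do not c-command one another → neither Principle B nor Principle C is at stake; coindexation permitted.

{1, 2, 4, 5}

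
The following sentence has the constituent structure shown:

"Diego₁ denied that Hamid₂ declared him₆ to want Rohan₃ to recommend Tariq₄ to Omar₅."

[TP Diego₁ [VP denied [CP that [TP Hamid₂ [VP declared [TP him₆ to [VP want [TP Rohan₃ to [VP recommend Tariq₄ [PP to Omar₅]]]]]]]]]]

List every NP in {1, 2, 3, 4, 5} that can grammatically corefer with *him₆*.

*him* is a pronoun, so Principle B applies: it must be free in its binding domain.
Binding domain of *him₆*: the embedded TP, whose subject is Hamid₂.
*Diego₁* c-commands the pronoun but from outside its binding domain, and is not c-commanded by it → coindexation permitted.
*Hamid₂* c-commands the pronoun within its binding domain → coindexation would violate Principle B.
*Rohan₃*: the pronoun c-commands this R-expression → coindexation would violate Principle C on *Rohan₃*.
*Tariq₄*: the pronoun c-commands this R-expression → coindexation would violate Principle C on *Tariq₄*.
*Omar₅*: the pronoun c-commands this R-expression → coindexation would violate Principle C on *Omar₅*.

{1}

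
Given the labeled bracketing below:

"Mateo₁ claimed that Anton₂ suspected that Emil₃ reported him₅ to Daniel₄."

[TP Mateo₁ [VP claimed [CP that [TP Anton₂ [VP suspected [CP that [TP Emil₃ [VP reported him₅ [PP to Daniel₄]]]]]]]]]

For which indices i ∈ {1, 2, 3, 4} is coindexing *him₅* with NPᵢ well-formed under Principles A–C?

*him* is a pronoun, so Principle B applies: it must be free in its binding domain.
Binding domain of *him₅*: the embedded TP, whose subject is Emil₃.
*Mateo₁* c-commands the pronoun but from outside its binding domain, and is not c-commanded by it → coindexation permitted.
*Anton₂* c-commands the pronoun but from outside its binding domain, and is not c-commanded by it → coindexation permitted.
*Emil₃* c-commands the pronoun within its binding domain → coindexation would violate Principle B.
*Daniel₄*: the pronoun c-commands this R-expression → coindexation would violate Principle C on *Daniel₄*.

{1, 2}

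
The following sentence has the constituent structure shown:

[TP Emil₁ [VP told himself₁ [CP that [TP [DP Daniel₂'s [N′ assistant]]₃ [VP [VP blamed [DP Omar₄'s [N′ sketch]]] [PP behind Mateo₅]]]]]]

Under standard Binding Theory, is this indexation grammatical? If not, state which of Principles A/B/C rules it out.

grammatical

The two coindexed NPs are *Emil₁* and *himself₁*.
*himself₁* is an anaphor; its binding domain is the matrix TP, whose subject is Emil₁. *Emil₁* c-commands it within that domain and shares its index, so Principle A is satisfied.
*Emil₁* is an R-expression; *himself₁* does not c-command it, and no other NP shares its index, so Principle C is satisfied.
All principles are respected.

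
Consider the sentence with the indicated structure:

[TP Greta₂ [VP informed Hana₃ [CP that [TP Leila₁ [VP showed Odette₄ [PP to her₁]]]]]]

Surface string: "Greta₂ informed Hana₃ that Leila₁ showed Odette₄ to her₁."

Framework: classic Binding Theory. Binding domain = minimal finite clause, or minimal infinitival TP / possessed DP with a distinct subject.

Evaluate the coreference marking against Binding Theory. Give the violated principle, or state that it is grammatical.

The two coindexed NPs are *Leila₁* and *her₁*.
*her₁* is a pronoun. Its binding domain is the embedded TP, whose subject is Leila₁.
*Leila₁* c-commands it within that domain and carries the same index.
The pronoun is locally bound → Principle B violation.

Principle B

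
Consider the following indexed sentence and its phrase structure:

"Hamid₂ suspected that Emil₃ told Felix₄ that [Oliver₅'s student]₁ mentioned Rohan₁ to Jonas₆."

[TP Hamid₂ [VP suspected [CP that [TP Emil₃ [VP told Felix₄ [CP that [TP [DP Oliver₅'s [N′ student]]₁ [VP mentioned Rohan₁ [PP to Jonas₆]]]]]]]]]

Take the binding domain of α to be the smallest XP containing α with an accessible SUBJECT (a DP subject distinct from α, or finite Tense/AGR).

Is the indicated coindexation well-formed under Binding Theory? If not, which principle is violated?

The two coindexed NPs are *[Oliver₅'s student]₁* and *Rohan₁*.
*Rohan₁* is an R-expression. Principle C requires it to be free everywhere.
*[Oliver₅'s student]₁* c-commands it and carries the same index.
The R-expression is bound → Principle C violation.

Principle C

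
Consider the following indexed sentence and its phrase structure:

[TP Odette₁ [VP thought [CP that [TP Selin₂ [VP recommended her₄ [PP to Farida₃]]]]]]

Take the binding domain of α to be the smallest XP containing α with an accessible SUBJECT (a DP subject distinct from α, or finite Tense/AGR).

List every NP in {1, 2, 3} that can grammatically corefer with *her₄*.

*her* is a pronoun, so Principle B applies: it must be free in its binding domain.
Binding domain of *her₄*: the embedded TP, whose subject is Selin₂.
*Odette₁* c-commands the pronoun but from outside its binding domain, and is not c-commanded by it → coindexation permitted.
*Selin₂* c-commands the pronoun within its binding domain → coindexation would violate Principle B.
*Farida₃*: the pronoun c-commands this R-expression → coindexation would violate Principle C on *Farida₃*.

{1}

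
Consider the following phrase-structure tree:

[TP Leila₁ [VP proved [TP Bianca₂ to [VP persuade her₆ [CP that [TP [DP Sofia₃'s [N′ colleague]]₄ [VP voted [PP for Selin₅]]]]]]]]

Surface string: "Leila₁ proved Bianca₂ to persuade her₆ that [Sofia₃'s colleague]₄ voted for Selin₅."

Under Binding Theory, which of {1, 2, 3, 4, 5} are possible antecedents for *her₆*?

*her* is a pronoun, so Principle B applies: it must be free in its binding domain.
Binding domain of *her₆*: the embedded TP, whose subject is Bianca₂.
*Leila₁* c-commands the pronoun but from outside its binding domain, and is not c-commanded by it → coindexation permitted.
*Bianca₂* c-commands the pronoun within its binding domain → coindexation would violate Principle B.
*Sofia₃*: the pronoun c-commands this R-expression → coindexation would violate Principle C on *Sofia₃*.
*[Sofia₃'s colleague]₄*: the pronoun c-commands this R-expression → coindexation would violate Principle C on *[Sofia₃'s colleague]₄*.
*Selin₅*: the pronoun c-commands this R-expression → coindexation would violate Principle C on *Selin₅*.

{1}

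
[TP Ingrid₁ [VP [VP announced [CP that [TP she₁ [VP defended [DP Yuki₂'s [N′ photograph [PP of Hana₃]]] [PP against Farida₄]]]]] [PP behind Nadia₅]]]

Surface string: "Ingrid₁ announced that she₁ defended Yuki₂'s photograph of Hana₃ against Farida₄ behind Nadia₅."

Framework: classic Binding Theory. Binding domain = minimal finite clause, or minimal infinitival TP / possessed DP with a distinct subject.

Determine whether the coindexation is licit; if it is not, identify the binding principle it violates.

grammatical

The two coindexed NPs are *Ingrid₁* and *she₁*.
*she₁* is a pronoun; nothing c-commands it within its binding domain (the embedded TP.), so Principle B holds trivially.
*Ingrid₁* is an R-expression; *she₁* does not c-command it, and no other NP shares its index, so Principle C is satisfied.
All principles are respected.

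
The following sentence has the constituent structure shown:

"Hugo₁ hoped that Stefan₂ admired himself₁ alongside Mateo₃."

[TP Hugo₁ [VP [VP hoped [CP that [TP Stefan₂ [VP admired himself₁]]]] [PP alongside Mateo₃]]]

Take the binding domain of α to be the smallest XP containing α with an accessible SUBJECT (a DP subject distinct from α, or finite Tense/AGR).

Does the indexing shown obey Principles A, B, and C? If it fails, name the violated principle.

Principle A

The two coindexed NPs are *Hugo₁* and *himself₁*.
*himself₁* is an anaphor. Principle A requires it to be bound within its binding domain — the embedded TP, whose subject is Stefan₂.
Within that domain it is c-commanded by *Stefan₂*, which does not share its index.
*Hugo₁* does c-command the anaphor, but from outside its binding domain.
The anaphor is unbound in its domain → Principle A violation.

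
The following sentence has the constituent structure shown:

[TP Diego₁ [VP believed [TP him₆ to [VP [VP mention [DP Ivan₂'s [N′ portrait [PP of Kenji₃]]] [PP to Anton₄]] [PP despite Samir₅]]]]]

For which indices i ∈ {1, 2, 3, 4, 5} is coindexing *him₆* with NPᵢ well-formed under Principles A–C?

none

*him* is a pronoun, so Principle B applies: it must be free in its binding domain.
Binding domain of *him₆*: the matrix TP, whose subject is Diego₁.
*Diego₁* c-commands the pronoun within its binding domain → coindexation would violate Principle B.
*Ivan₂*: the pronoun c-commands this R-expression → coindexation would violate Principle C on *Ivan₂*.
*Kenji₃*: the pronoun c-commands this R-expression → coindexation would violate Principle C on *Kenji₃*.
*Anton₄*: the pronoun c-commands this R-expression → coindexation would violate Principle C on *Anton₄*.
*Samir₅*: the pronoun c-commands this R-expression → coindexation would violate Principle C on *Samir₅*.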